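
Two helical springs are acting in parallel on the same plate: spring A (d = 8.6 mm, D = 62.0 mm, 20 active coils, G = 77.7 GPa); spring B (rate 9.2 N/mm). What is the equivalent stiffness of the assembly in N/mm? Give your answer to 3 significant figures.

k_A = Gd⁴/(8D³N_a) = (77.7×10³)(8.6⁴)/(8·62.0³·20) = 11.146 N/mm
Parallel: k_eq = 11.146 + 9.2 = 20.346 N/mm

20.3 N/mm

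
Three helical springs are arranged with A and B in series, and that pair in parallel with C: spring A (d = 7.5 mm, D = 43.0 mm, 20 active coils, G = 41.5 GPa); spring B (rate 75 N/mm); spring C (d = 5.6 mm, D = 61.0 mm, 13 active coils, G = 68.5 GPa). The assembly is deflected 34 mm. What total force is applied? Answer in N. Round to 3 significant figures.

k_A = Gd⁴/(8D³N_a) = (41.5×10³)(7.5⁴)/(8·43.0³·20) = 10.322 N/mm
k_C = Gd⁴/(8D³N_a) = (68.5×10³)(5.6⁴)/(8·61.0³·13) = 2.8538 N/mm
Springs A,B series: k_AB = 1/(1/10.322+1/75) = 9.0733 N/mm; parallel with C: k_eq = 9.0733+2.8538 = 11.927 N/mm
F = k_eq·δ = 11.927·34 = 405.52 N

406 N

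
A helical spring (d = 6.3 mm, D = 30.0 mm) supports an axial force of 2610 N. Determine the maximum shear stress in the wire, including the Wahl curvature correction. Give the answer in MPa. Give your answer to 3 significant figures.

Spring index C = D/d = 30.0/6.3 = 4.7619
K_W = (4C−1)/(4C−4) + 0.615/C = 18.048/15.048 + 0.1291 = 1.3285
τ₀ = 8FD/(πd³) = 8·2610·30.0/(π·6.3³) = 626400/785.55 = 797.41 MPa
τ_max = K·τ₀ = 1.3285 × 797.41 = 1059.4 MPa

1060 MPa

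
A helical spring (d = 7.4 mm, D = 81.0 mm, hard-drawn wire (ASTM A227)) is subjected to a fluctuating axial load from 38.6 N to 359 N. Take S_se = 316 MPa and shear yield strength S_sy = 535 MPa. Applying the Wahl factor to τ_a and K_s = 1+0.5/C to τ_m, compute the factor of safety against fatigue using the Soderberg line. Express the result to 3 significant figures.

C = D/d = 81.0/7.4 = 10.9459; K_W = (4C−1)/(4C−4)+0.615/C = 1.1316; K_s = 1+0.5/C = 1.0457
F_a = (F_max−F_min)/2 = 160.2 N; F_m = (F_max+F_min)/2 = 198.8 N
τ_a = K_W·8F_aD/(πd³) = 1.1316 × 81.544 = 92.275 MPa
τ_m = K_s·8F_mD/(πd³) = 1.0457 × 101.19 = 105.81 MPa
Soderberg: 1/n_f = τ_a/S_se + τ_m/S_sy = 92.275/316 + 105.81/535 = 0.29201 + 0.19778 = 0.48979
n_f = 1/0.48979 = 2.042

2.04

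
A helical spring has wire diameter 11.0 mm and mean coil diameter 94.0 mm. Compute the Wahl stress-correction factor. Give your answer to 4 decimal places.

C = D/d = 94.0/11.0 = 8.5455
K_W = (4C−1)/(4C−4) + 0.615/C = 33.182/30.182 + 0.0720 = 1.1714

1.1714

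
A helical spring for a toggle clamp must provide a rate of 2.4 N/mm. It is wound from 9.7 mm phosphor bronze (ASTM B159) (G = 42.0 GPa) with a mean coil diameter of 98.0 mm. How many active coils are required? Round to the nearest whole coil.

21

N_a = Gd⁴/(8D³k) = (42.0×10³ × 9.7⁴)/(8 × 98.0³ × 2.4)
    = 3.71823e+08 / 1.80709e+07 = 20.58 → 21 coils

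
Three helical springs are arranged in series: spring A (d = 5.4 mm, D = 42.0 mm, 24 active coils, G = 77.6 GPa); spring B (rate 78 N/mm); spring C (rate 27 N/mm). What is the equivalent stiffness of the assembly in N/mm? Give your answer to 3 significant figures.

k_A = Gd⁴/(8D³N_a) = (77.6×10³)(5.4⁴)/(8·42.0³·24) = 4.6386 N/mm
Series: 1/k_eq = 1/4.6386 + 1/78 + 1/27 = 0.26544; k_eq = 3.7673 N/mm

3.77 N/mm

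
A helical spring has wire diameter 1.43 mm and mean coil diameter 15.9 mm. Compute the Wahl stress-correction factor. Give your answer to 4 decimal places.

1.1294

C = D/d = 15.9/1.43 = 11.1189
K_W = (4C−1)/(4C−4) + 0.615/C = 43.476/40.476 + 0.0553 = 1.1294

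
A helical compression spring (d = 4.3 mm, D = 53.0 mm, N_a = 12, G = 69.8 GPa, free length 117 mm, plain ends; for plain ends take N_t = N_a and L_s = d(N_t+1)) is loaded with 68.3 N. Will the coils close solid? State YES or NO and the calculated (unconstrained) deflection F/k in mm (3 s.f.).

k = Gd⁴/(8D³N_a) = (69.8×10³)(4.3⁴)/(8·53.0³·12) = 1.6697 N/mm
N_t = 12; L_s = 4.3·13 = 55.9 mm; δ_solid = L₀ − L_s = 117 − 55.9 = 61.1 mm
δ = F/k = 68.3/1.6697 = 40.906 mm
δ < δ_solid → spring does not go solid

NO, δ = 40.9 mm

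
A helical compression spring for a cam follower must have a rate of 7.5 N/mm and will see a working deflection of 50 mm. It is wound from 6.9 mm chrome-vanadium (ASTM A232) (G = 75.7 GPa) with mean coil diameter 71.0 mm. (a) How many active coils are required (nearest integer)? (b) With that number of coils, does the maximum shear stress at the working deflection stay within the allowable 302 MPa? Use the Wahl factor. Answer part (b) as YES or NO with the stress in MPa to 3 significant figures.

N_a = Gd⁴/(8D³k) = (75.7×10³)(6.9⁴)/(8·71.0³·7.5) = 7.99 → N_a = 8
Actual rate k = Gd⁴/(8D³·8) = 7.491 N/mm
Working load F = kδ = 7.491·50 = 374.55 N
C = 71.0/6.9 = 10.2899; K_W = (4C−1)/(4C−4)+0.615/C = 1.1405
τ_max = K_W·8FD/(πd³) = 1.1405·206.14 = 235.1 MPa
τ_max ≤ 302 MPa → acceptable

(a) 8 coils; (b) YES, τ_max = 235 MPa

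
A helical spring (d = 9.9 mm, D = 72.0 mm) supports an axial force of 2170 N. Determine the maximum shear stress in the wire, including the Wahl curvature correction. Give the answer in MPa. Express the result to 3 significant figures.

Spring index C = D/d = 72.0/9.9 = 7.2727
K_W = (4C−1)/(4C−4) + 0.615/C = 28.091/25.091 + 0.0846 = 1.2041
τ₀ = 8FD/(πd³) = 8·2170·72.0/(π·9.9³) = 1.24992e+06/3048.3 = 410.04 MPa
τ_max = K·τ₀ = 1.2041 × 410.04 = 493.74 MPa

494 MPa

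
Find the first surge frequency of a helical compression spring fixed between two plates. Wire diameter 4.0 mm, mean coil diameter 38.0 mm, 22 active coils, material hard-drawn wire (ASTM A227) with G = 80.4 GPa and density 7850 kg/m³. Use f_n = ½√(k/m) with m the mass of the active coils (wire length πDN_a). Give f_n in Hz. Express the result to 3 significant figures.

k = Gd⁴/(8D³N_a) = (80.4×10³)(4.0⁴)/(8·38.0³·22) = 2.1312 N/mm = 2131.2 N/m
Wire length L = πDN_a = π·38.0·22 = 2626.4 mm
m = ρ·(πd²/4)·L = 7850 × 12.566×10⁻⁶ m² × 2.6264 m = 0.25908 kg
f_n = ½√(k/m) = 0.5·√(2131.2/0.25908) = 0.5·√(8226.2) = 45.349 Hz

45.3 Hz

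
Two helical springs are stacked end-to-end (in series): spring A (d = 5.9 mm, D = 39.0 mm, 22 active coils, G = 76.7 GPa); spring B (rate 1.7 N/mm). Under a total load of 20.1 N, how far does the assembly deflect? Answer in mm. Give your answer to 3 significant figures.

k_A = Gd⁴/(8D³N_a) = (76.7×10³)(5.9⁴)/(8·39.0³·22) = 8.9022 N/mm
Series: 1/k_eq = 1/8.9022 + 1/1.7 = 0.70057; k_eq = 1.4274 N/mm
δ = F/k_eq = 20.1/1.4274 = 14.081 mm

14.1 mm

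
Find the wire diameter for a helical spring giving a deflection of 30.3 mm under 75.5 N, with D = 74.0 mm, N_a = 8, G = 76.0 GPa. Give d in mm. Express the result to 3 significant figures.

Required rate k = F/δ = 75.5/30.3 = 2.4917 N/mm
d = (8D³N_a·k / G)^(1/4) = (8·74.0³·8·2.4917 / (76.0×10³))^0.25
  = (850.29)^0.25 = 5.4000 mm

5.40 mm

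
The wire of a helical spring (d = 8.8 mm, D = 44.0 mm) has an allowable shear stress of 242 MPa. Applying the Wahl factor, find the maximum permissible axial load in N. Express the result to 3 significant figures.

1120 N

C = D/d = 44.0/8.8 = 5.0000
K_W = (4C−1)/(4C−4) + 0.615/C = 19.000/16.000 + 0.1230 = 1.3105
τ_max = K·8FD/(πd³) → F_max = τ_allow·πd³/(8DK)
F_max = 242·π·8.8³/(8·44.0·1.3105) = 5.181e+05/461.3 = 1123.1 N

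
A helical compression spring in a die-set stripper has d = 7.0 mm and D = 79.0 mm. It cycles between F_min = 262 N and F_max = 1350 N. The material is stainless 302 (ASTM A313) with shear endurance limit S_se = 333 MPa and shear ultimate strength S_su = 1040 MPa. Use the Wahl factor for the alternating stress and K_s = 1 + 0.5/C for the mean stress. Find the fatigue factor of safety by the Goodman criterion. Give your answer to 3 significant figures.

C = D/d = 79.0/7.0 = 11.2857; K_W = (4C−1)/(4C−4)+0.615/C = 1.1274; K_s = 1+0.5/C = 1.0443
F_a = (F_max−F_min)/2 = 544 N; F_m = (F_max+F_min)/2 = 806 N
τ_a = K_W·8F_aD/(πd³) = 1.1274 × 319.06 = 359.71 MPa
τ_m = K_s·8F_mD/(πd³) = 1.0443 × 472.72 = 493.67 MPa
Goodman: 1/n_f = τ_a/S_se + τ_m/S_su = 359.71/333 + 493.67/1040 = 1.08021 + 0.47468 = 1.5549
n_f = 1/1.5549 = 0.6431

0.643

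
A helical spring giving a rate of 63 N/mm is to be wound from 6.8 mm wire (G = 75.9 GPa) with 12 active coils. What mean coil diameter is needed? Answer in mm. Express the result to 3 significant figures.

D = (Gd⁴/(8N_a·k))^(1/3) = (75.9×10³·6.8⁴/(8·12·63))^(1/3)
  = (26832.8)^(1/3) = 29.9379 mm

29.9 mm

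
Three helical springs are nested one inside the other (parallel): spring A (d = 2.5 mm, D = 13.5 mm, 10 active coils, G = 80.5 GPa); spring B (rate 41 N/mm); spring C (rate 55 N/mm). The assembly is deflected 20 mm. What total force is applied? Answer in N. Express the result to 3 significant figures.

k_A = Gd⁴/(8D³N_a) = (80.5×10³)(2.5⁴)/(8·13.5³·10) = 15.976 N/mm
Parallel: k_eq = 15.976 + 41 + 55 = 111.98 N/mm
F = k_eq·δ = 111.98·20 = 2239.5 N

2240 N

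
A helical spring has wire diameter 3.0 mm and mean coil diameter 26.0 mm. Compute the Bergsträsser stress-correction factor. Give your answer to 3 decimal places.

1.158

C = D/d = 26.0/3.0 = 8.6667
K_B = (4C+2)/(4C−3) = 36.667/31.667 = 1.1579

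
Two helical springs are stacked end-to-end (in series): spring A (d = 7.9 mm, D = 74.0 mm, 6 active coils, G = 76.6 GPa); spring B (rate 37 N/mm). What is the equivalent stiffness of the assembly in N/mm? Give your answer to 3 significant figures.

k_A = Gd⁴/(8D³N_a) = (76.6×10³)(7.9⁴)/(8·74.0³·6) = 15.339 N/mm
Series: 1/k_eq = 1/15.339 + 1/37 = 0.09222; k_eq = 10.844 N/mm

10.8 N/mm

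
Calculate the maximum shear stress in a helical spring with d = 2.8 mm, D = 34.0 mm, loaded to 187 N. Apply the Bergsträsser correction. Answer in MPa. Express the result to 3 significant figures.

818 MPa

Spring index C = D/d = 34.0/2.8 = 12.1429
K_B = (4C+2)/(4C−3) = 50.571/45.571 = 1.1097
τ₀ = 8FD/(πd³) = 8·187·34.0/(π·2.8³) = 50864/68.964 = 737.54 MPa
τ_max = K·τ₀ = 1.1097 × 737.54 = 818.46 MPa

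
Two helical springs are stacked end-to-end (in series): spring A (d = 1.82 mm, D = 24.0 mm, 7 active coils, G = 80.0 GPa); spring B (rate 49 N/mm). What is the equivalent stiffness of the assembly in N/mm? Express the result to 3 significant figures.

1.11 N/mm

k_A = Gd⁴/(8D³N_a) = (80.0×10³)(1.82⁴)/(8·24.0³·7) = 1.1338 N/mm
Series: 1/k_eq = 1/1.1338 + 1/49 = 0.90236; k_eq = 1.1082 N/mm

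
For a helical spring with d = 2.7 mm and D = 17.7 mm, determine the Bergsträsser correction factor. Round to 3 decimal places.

C = D/d = 17.7/2.7 = 6.5556
K_B = (4C+2)/(4C−3) = 28.222/23.222 = 1.2153

1.215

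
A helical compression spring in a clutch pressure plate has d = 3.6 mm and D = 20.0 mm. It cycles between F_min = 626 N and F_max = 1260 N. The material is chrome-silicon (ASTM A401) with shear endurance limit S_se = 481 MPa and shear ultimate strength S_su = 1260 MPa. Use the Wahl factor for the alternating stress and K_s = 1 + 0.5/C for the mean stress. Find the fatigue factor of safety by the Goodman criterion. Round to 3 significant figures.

0.553

C = D/d = 20.0/3.6 = 5.5556; K_W = (4C−1)/(4C−4)+0.615/C = 1.2753; K_s = 1+0.5/C = 1.0900
F_a = (F_max−F_min)/2 = 317 N; F_m = (F_max+F_min)/2 = 943 N
τ_a = K_W·8F_aD/(πd³) = 1.2753 × 346.04 = 441.31 MPa
τ_m = K_s·8F_mD/(πd³) = 1.0900 × 1029.4 = 1122 MPa
Goodman: 1/n_f = τ_a/S_se + τ_m/S_su = 441.31/481 + 1122/1260 = 0.91749 + 0.89049 = 1.808
n_f = 1/1.808 = 0.5531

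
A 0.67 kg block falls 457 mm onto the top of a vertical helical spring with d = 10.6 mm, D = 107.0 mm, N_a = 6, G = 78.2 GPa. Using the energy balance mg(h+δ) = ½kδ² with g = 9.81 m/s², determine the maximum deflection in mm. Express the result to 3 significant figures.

k = Gd⁴/(8D³N_a) = (78.2×10³)(10.6⁴)/(8·107.0³·6) = 16.789 N/mm
W = mg = 0.67 × 9.81 = 6.5727 N
½kδ² − Wδ − Wh = 0 → δ = (W + √(W² + 2kWh))/k
δ = (6.5727 + √(43.2 + 100862))/16.789 = (6.5727 + 317.66)/16.789 = 19.311 mm

19.3 mm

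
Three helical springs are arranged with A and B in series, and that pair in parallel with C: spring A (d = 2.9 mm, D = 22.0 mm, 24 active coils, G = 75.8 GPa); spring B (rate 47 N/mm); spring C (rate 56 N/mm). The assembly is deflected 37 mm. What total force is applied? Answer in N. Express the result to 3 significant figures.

2160 N

k_A = Gd⁴/(8D³N_a) = (75.8×10³)(2.9⁴)/(8·22.0³·24) = 2.6224 N/mm
Springs A,B series: k_AB = 1/(1/2.6224+1/47) = 2.4838 N/mm; parallel with C: k_eq = 2.4838+56 = 58.484 N/mm
F = k_eq·δ = 58.484·37 = 2163.9 N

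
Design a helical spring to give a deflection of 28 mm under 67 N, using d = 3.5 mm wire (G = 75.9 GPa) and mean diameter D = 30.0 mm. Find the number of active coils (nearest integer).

22

Required rate k = F/δ = 67/28 = 2.3929 N/mm
N_a = Gd⁴/(8D³k) = (75.9×10³ × 3.5⁴)/(8 × 30.0³ × 2.3929)
    = 1.13897e+07 / 516857 = 22.04 → 22 coils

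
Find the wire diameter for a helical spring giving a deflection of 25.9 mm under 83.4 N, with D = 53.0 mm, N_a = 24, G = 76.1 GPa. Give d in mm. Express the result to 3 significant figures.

5.90 mm

Required rate k = F/δ = 83.4/25.9 = 3.2201 N/mm
d = (8D³N_a·k / G)^(1/4) = (8·53.0³·24·3.2201 / (76.1×10³))^0.25
  = (1209.5)^0.25 = 5.8973 mm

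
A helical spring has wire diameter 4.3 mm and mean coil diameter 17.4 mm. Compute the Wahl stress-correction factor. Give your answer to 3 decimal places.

1.398

C = D/d = 17.4/4.3 = 4.0465
K_W = (4C−1)/(4C−4) + 0.615/C = 15.186/12.186 + 0.1520 = 1.3982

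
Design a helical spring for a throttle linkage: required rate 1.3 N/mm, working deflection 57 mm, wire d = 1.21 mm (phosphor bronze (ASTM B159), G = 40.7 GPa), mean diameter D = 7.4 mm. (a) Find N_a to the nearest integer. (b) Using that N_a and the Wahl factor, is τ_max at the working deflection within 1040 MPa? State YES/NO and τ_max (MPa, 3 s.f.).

N_a = Gd⁴/(8D³k) = (40.7×10³)(1.21⁴)/(8·7.4³·1.3) = 20.7 → N_a = 21
Actual rate k = Gd⁴/(8D³·21) = 1.2815 N/mm
Working load F = kδ = 1.2815·57 = 73.048 N
C = 7.4/1.21 = 6.1157; K_W = (4C−1)/(4C−4)+0.615/C = 1.2472
τ_max = K_W·8FD/(πd³) = 1.2472·777 = 969.05 MPa
τ_max ≤ 1040 MPa → acceptable

(a) 21 coils; (b) YES, τ_max = 969 MPa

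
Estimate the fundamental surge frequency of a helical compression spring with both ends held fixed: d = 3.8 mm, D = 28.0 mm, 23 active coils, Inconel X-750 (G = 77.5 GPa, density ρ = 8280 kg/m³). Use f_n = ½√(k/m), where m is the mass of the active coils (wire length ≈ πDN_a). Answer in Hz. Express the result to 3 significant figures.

72.6 Hz

k = Gd⁴/(8D³N_a) = (77.5×10³)(3.8⁴)/(8·28.0³·23) = 4.0008 N/mm = 4000.8 N/m
Wire length L = πDN_a = π·28.0·23 = 2023.2 mm
m = ρ·(πd²/4)·L = 8280 × 11.341×10⁻⁶ m² × 2.0232 m = 0.18999 kg
f_n = ½√(k/m) = 0.5·√(4000.8/0.18999) = 0.5·√(21058) = 72.557 Hz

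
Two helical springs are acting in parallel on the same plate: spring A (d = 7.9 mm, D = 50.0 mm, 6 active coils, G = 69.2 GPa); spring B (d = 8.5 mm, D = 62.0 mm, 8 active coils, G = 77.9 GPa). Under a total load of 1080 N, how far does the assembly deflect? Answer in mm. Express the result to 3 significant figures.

k_A = Gd⁴/(8D³N_a) = (69.2×10³)(7.9⁴)/(8·50.0³·6) = 44.922 N/mm
k_B = Gd⁴/(8D³N_a) = (77.9×10³)(8.5⁴)/(8·62.0³·8) = 26.66 N/mm
Parallel: k_eq = 44.922 + 26.66 = 71.582 N/mm
δ = F/k_eq = 1080/71.582 = 15.088 mm

15.1 mm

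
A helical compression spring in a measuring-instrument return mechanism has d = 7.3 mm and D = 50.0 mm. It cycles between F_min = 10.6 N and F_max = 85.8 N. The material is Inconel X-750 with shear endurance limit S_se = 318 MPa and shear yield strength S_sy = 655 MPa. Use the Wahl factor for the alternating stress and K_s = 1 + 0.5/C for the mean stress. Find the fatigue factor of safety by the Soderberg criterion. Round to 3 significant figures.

C = D/d = 50.0/7.3 = 6.8493; K_W = (4C−1)/(4C−4)+0.615/C = 1.2180; K_s = 1+0.5/C = 1.0730
F_a = (F_max−F_min)/2 = 37.6 N; F_m = (F_max+F_min)/2 = 48.2 N
τ_a = K_W·8F_aD/(πd³) = 1.2180 × 12.306 = 14.989 MPa
τ_m = K_s·8F_mD/(πd³) = 1.0730 × 15.776 = 16.927 MPa
Soderberg: 1/n_f = τ_a/S_se + τ_m/S_sy = 14.989/318 + 16.927/655 = 0.04714 + 0.02584 = 0.072979
n_f = 1/0.072979 = 13.7

13.7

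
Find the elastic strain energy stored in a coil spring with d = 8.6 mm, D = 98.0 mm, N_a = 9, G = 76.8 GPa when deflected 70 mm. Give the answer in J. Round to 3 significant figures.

k = Gd⁴/(8D³N_a) = (76.8×10³)(8.6⁴)/(8·98.0³·9) = 6.1993 N/mm
U = ½kδ² = 0.5 × 6.1993 × 70² = 15188 N·mm = 15.188 J

15.2 J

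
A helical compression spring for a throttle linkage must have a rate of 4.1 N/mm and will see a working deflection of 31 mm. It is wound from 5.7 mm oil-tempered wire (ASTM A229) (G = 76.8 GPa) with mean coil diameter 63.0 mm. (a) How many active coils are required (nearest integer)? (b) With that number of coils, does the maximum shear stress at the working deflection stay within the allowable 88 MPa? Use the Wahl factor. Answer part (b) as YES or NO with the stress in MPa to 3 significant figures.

(a) 10 coils; (b) NO, τ_max = 123 MPa

N_a = Gd⁴/(8D³k) = (76.8×10³)(5.7⁴)/(8·63.0³·4.1) = 9.885 → N_a = 10
Actual rate k = Gd⁴/(8D³·10) = 4.0527 N/mm
Working load F = kδ = 4.0527·31 = 125.64 N
C = 63.0/5.7 = 11.0526; K_W = (4C−1)/(4C−4)+0.615/C = 1.1303
τ_max = K_W·8FD/(πd³) = 1.1303·108.83 = 123.01 MPa
τ_max > 88 MPa → exceeds allowable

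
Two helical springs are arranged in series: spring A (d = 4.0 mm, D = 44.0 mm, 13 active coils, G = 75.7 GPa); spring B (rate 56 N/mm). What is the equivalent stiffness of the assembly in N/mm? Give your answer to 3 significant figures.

k_A = Gd⁴/(8D³N_a) = (75.7×10³)(4.0⁴)/(8·44.0³·13) = 2.1875 N/mm
Series: 1/k_eq = 1/2.1875 + 1/56 = 0.475; k_eq = 2.1052 N/mm

2.11 N/mm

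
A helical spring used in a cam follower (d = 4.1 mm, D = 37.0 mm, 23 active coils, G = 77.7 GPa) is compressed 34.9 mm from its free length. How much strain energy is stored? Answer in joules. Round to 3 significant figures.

k = Gd⁴/(8D³N_a) = (77.7×10³)(4.1⁴)/(8·37.0³·23) = 2.3558 N/mm
U = ½kδ² = 0.5 × 2.3558 × 34.9² = 1434.7 N·mm = 1.4347 J

1.43 J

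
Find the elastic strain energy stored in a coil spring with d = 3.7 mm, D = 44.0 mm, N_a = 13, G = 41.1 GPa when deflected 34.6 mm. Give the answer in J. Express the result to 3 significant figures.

k = Gd⁴/(8D³N_a) = (41.1×10³)(3.7⁴)/(8·44.0³·13) = 0.86948 N/mm
U = ½kδ² = 0.5 × 0.86948 × 34.6² = 520.45 N·mm = 0.52045 J

0.520 J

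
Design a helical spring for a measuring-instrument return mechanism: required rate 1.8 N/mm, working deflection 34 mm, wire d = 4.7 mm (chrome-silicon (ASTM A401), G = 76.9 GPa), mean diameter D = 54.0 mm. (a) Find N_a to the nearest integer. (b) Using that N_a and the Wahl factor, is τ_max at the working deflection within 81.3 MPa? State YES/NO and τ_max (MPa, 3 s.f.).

(a) 17 coils; (b) NO, τ_max = 88.8 MPa

N_a = Gd⁴/(8D³k) = (76.9×10³)(4.7⁴)/(8·54.0³·1.8) = 16.55 → N_a = 17
Actual rate k = Gd⁴/(8D³·17) = 1.7523 N/mm
Working load F = kδ = 1.7523·34 = 59.577 N
C = 54.0/4.7 = 11.4894; K_W = (4C−1)/(4C−4)+0.615/C = 1.1250
τ_max = K_W·8FD/(πd³) = 1.1250·78.907 = 88.773 MPa
τ_max > 81.3 MPa → exceeds allowable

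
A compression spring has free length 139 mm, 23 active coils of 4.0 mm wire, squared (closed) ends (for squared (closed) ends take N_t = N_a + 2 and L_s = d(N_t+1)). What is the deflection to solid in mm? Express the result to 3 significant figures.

N_t = 25; L_s = 4.0·26 = 104 mm
δ_solid = L₀ − L_s = 139 − 104 = 35 mm

35.0 mm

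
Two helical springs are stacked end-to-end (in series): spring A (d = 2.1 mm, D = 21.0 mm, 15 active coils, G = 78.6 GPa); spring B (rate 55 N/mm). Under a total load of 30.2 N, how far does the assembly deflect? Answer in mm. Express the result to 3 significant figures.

22.5 mm

k_A = Gd⁴/(8D³N_a) = (78.6×10³)(2.1⁴)/(8·21.0³·15) = 1.3755 N/mm
Series: 1/k_eq = 1/1.3755 + 1/55 = 0.74519; k_eq = 1.3419 N/mm
δ = F/k_eq = 30.2/1.3419 = 22.505 mm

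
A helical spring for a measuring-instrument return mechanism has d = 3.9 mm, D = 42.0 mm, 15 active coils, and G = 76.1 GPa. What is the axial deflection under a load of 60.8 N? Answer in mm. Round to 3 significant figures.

k = Gd⁴/(8D³N_a) = (76.1×10³)(3.9⁴)/(8·42.0³·15) = 1.9802 N/mm
δ = F/k = 60.8 / 1.9802 = 30.704 mm

30.7 mm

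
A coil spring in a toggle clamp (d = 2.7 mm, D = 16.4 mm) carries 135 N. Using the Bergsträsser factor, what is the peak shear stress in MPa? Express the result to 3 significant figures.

354 MPa

Spring index C = D/d = 16.4/2.7 = 6.0741
K_B = (4C+2)/(4C−3) = 26.296/21.296 = 1.2348
τ₀ = 8FD/(πd³) = 8·135·16.4/(π·2.7³) = 17712/61.836 = 286.44 MPa
τ_max = K·τ₀ = 1.2348 × 286.44 = 353.69 MPa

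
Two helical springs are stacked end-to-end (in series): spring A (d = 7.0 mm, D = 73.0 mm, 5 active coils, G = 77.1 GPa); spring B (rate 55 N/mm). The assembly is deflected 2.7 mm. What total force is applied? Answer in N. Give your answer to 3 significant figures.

26.4 N

k_A = Gd⁴/(8D³N_a) = (77.1×10³)(7.0⁴)/(8·73.0³·5) = 11.896 N/mm
Series: 1/k_eq = 1/11.896 + 1/55 = 0.10224; k_eq = 9.7809 N/mm
F = k_eq·δ = 9.7809·2.7 = 26.408 N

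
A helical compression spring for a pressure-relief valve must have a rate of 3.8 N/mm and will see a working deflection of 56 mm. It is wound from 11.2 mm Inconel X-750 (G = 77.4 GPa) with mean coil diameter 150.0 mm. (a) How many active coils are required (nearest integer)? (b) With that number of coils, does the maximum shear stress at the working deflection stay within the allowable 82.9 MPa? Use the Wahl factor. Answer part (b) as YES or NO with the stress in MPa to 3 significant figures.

N_a = Gd⁴/(8D³k) = (77.4×10³)(11.2⁴)/(8·150.0³·3.8) = 11.87 → N_a = 12
Actual rate k = Gd⁴/(8D³·12) = 3.759 N/mm
Working load F = kδ = 3.759·56 = 210.5 N
C = 150.0/11.2 = 13.3929; K_W = (4C−1)/(4C−4)+0.615/C = 1.1064
τ_max = K_W·8FD/(πd³) = 1.1064·57.231 = 63.323 MPa
τ_max ≤ 82.9 MPa → acceptable

(a) 12 coils; (b) YES, τ_max = 63.3 MPa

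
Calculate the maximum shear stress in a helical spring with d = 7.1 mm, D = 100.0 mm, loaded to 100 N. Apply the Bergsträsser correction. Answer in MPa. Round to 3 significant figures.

Spring index C = D/d = 100.0/7.1 = 14.0845
K_B = (4C+2)/(4C−3) = 58.338/53.338 = 1.0937
τ₀ = 8FD/(πd³) = 8·100·100.0/(π·7.1³) = 80000/1124.4 = 71.148 MPa
τ_max = K·τ₀ = 1.0937 × 71.148 = 77.818 MPa

77.8 MPa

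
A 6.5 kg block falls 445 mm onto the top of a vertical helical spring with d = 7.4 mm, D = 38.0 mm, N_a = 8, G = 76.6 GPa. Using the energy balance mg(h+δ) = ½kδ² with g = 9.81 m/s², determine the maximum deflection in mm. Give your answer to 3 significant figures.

30.4 mm

k = Gd⁴/(8D³N_a) = (76.6×10³)(7.4⁴)/(8·38.0³·8) = 65.407 N/mm
W = mg = 6.5 × 9.81 = 63.765 N
½kδ² − Wδ − Wh = 0 → δ = (W + √(W² + 2kWh))/k
δ = (63.765 + √(4066 + 3.71191e+06))/65.407 = (63.765 + 1927.7)/65.407 = 30.447 mm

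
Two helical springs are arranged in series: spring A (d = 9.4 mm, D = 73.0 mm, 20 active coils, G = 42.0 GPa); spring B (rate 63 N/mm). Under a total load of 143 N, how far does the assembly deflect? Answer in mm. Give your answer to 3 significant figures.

k_A = Gd⁴/(8D³N_a) = (42.0×10³)(9.4⁴)/(8·73.0³·20) = 5.2683 N/mm
Series: 1/k_eq = 1/5.2683 + 1/63 = 0.20569; k_eq = 4.8618 N/mm
δ = F/k_eq = 143/4.8618 = 29.413 mm

29.4 mm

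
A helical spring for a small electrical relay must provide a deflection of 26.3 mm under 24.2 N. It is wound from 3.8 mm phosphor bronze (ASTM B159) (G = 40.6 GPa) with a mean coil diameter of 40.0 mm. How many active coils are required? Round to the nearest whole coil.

18

Required rate k = F/δ = 24.2/26.3 = 0.92015 N/mm
N_a = Gd⁴/(8D³k) = (40.6×10³ × 3.8⁴)/(8 × 40.0³ × 0.92015)
    = 8.46565e+06 / 471118 = 17.97 → 18 coils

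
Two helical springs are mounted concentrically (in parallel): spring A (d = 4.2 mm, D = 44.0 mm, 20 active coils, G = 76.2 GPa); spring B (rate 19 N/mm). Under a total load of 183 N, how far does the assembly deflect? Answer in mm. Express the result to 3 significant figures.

k_A = Gd⁴/(8D³N_a) = (76.2×10³)(4.2⁴)/(8·44.0³·20) = 1.7397 N/mm
Parallel: k_eq = 1.7397 + 19 = 20.74 N/mm
δ = F/k_eq = 183/20.74 = 8.8237 mm

8.82 mm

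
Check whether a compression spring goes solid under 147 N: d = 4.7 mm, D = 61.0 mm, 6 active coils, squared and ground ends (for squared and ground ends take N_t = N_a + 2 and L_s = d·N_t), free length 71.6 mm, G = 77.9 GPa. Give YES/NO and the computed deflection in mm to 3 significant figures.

k = Gd⁴/(8D³N_a) = (77.9×10³)(4.7⁴)/(8·61.0³·6) = 3.489 N/mm
N_t = 8; L_s = 4.7·8 = 37.6 mm; δ_solid = L₀ − L_s = 71.6 − 37.6 = 34 mm
δ = F/k = 147/3.489 = 42.133 mm
δ ≥ δ_solid → spring goes solid

YES, δ = 42.1 mm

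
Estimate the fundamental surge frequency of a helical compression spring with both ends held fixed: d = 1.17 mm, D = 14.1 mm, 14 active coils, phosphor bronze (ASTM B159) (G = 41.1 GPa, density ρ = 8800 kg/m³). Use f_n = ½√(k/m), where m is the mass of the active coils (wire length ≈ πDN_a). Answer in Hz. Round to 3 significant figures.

102 Hz

k = Gd⁴/(8D³N_a) = (41.1×10³)(1.17⁴)/(8·14.1³·14) = 0.24531 N/mm = 245.31 N/m
Wire length L = πDN_a = π·14.1·14 = 620.15 mm
m = ρ·(πd²/4)·L = 8800 × 1.0751×10⁻⁶ m² × 0.62015 m = 0.0058673 kg
f_n = ½√(k/m) = 0.5·√(245.31/0.0058673) = 0.5·√(41809) = 102.24 Hz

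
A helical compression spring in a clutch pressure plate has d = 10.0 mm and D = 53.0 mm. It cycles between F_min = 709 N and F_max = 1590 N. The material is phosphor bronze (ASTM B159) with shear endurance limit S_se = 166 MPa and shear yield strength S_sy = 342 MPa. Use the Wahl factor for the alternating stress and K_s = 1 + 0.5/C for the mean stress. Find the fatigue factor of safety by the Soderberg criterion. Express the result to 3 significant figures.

C = D/d = 53.0/10.0 = 5.3000; K_W = (4C−1)/(4C−4)+0.615/C = 1.2905; K_s = 1+0.5/C = 1.0943
F_a = (F_max−F_min)/2 = 440.5 N; F_m = (F_max+F_min)/2 = 1149.5 N
τ_a = K_W·8F_aD/(πd³) = 1.2905 × 59.451 = 76.719 MPa
τ_m = K_s·8F_mD/(πd³) = 1.0943 × 155.14 = 169.78 MPa
Soderberg: 1/n_f = τ_a/S_se + τ_m/S_sy = 76.719/166 + 169.78/342 = 0.46217 + 0.49642 = 0.95859
n_f = 1/0.95859 = 1.043

1.04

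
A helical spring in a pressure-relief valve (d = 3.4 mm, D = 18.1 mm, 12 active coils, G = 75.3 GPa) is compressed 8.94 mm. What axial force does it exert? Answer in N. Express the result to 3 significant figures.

k = Gd⁴/(8D³N_a) = (75.3×10³)(3.4⁴)/(8·18.1³·12) = 17.677 N/mm
F = k·δ = 17.677 × 8.94 = 158.03 N

158 N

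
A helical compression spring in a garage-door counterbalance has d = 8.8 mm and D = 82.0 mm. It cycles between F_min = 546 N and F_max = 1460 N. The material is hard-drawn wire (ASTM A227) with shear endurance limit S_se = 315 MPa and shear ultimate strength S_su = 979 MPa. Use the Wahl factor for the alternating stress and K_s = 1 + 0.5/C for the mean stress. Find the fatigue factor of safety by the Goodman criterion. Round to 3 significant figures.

1.18

C = D/d = 82.0/8.8 = 9.3182; K_W = (4C−1)/(4C−4)+0.615/C = 1.1562; K_s = 1+0.5/C = 1.0537
F_a = (F_max−F_min)/2 = 457 N; F_m = (F_max+F_min)/2 = 1003 N
τ_a = K_W·8F_aD/(πd³) = 1.1562 × 140.03 = 161.9 MPa
τ_m = K_s·8F_mD/(πd³) = 1.0537 × 307.33 = 323.82 MPa
Goodman: 1/n_f = τ_a/S_se + τ_m/S_su = 161.9/315 + 323.82/979 = 0.51396 + 0.33077 = 0.84473
n_f = 1/0.84473 = 1.184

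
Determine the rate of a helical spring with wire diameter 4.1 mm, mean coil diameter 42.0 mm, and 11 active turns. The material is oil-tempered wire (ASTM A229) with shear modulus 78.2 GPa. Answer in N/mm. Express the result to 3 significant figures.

3.39 N/mm

k = Gd⁴/(8D³N_a) = (78.2×10³ × 4.1⁴) / (8 × 42.0³ × 11)
  = 2.20975e+07 / 6.51974e+06 = 3.3893 N/mm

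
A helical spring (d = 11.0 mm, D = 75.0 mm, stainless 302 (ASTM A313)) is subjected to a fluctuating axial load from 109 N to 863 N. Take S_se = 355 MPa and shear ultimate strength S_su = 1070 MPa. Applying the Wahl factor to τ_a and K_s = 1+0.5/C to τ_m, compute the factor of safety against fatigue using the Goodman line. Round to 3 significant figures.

3.91

C = D/d = 75.0/11.0 = 6.8182; K_W = (4C−1)/(4C−4)+0.615/C = 1.2191; K_s = 1+0.5/C = 1.0733
F_a = (F_max−F_min)/2 = 377 N; F_m = (F_max+F_min)/2 = 486 N
τ_a = K_W·8F_aD/(πd³) = 1.2191 × 54.096 = 65.949 MPa
τ_m = K_s·8F_mD/(πd³) = 1.0733 × 69.736 = 74.85 MPa
Goodman: 1/n_f = τ_a/S_se + τ_m/S_su = 65.949/355 + 74.85/1070 = 0.18577 + 0.06995 = 0.25572
n_f = 1/0.25572 = 3.91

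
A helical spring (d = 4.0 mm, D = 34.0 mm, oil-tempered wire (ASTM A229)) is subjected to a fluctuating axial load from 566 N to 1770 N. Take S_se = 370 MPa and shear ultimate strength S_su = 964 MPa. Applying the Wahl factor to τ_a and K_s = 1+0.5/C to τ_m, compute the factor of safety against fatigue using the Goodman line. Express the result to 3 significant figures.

0.232

C = D/d = 34.0/4.0 = 8.5000; K_W = (4C−1)/(4C−4)+0.615/C = 1.1724; K_s = 1+0.5/C = 1.0588
F_a = (F_max−F_min)/2 = 602 N; F_m = (F_max+F_min)/2 = 1168 N
τ_a = K_W·8F_aD/(πd³) = 1.1724 × 814.4 = 954.76 MPa
τ_m = K_s·8F_mD/(πd³) = 1.0588 × 1580.1 = 1673 MPa
Goodman: 1/n_f = τ_a/S_se + τ_m/S_su = 954.76/370 + 1673/964 = 2.58043 + 1.73552 = 4.3159
n_f = 1/4.3159 = 0.2317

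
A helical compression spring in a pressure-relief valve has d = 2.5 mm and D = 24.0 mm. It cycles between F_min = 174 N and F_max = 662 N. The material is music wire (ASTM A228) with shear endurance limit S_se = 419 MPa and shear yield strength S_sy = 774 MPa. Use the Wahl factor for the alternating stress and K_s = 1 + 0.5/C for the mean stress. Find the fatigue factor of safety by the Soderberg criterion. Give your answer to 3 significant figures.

C = D/d = 24.0/2.5 = 9.6000; K_W = (4C−1)/(4C−4)+0.615/C = 1.1513; K_s = 1+0.5/C = 1.0521
F_a = (F_max−F_min)/2 = 244 N; F_m = (F_max+F_min)/2 = 418 N
τ_a = K_W·8F_aD/(πd³) = 1.1513 × 954.38 = 1098.8 MPa
τ_m = K_s·8F_mD/(πd³) = 1.0521 × 1635 = 1720.1 MPa
Soderberg: 1/n_f = τ_a/S_se + τ_m/S_sy = 1098.8/419 + 1720.1/774 = 2.62232 + 2.22237 = 4.8447
n_f = 1/4.8447 = 0.2064

0.206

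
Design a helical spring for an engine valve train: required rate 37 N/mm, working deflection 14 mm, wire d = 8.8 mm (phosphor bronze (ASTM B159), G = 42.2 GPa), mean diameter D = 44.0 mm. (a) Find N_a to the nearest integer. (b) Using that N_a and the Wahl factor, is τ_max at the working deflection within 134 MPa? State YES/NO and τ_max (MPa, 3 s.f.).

(a) 10 coils; (b) YES, τ_max = 112 MPa

N_a = Gd⁴/(8D³k) = (42.2×10³)(8.8⁴)/(8·44.0³·37) = 10.04 → N_a = 10
Actual rate k = Gd⁴/(8D³·10) = 37.136 N/mm
Working load F = kδ = 37.136·14 = 519.9 N
C = 44.0/8.8 = 5.0000; K_W = (4C−1)/(4C−4)+0.615/C = 1.3105
τ_max = K_W·8FD/(πd³) = 1.3105·85.481 = 112.02 MPa
τ_max ≤ 134 MPa → acceptable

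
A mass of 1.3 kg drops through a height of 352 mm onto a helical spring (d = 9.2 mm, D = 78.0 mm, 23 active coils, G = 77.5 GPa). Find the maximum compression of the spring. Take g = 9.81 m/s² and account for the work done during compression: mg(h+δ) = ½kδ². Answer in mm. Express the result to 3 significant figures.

39.6 mm

k = Gd⁴/(8D³N_a) = (77.5×10³)(9.2⁴)/(8·78.0³·23) = 6.3585 N/mm
W = mg = 1.3 × 9.81 = 12.753 N
½kδ² − Wδ − Wh = 0 → δ = (W + √(W² + 2kWh))/k
δ = (12.753 + √(162.64 + 57086.9))/6.3585 = (12.753 + 239.27)/6.3585 = 39.636 mm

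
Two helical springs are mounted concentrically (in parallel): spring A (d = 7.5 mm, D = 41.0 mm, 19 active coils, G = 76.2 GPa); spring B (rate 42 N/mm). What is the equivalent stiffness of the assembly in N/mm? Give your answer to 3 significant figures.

65.0 N/mm

k_A = Gd⁴/(8D³N_a) = (76.2×10³)(7.5⁴)/(8·41.0³·19) = 23.015 N/mm
Parallel: k_eq = 23.015 + 42 = 65.015 N/mm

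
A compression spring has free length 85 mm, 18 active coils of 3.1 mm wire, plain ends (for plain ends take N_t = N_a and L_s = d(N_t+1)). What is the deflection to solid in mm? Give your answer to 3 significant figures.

N_t = 18; L_s = 3.1·19 = 58.9 mm
δ_solid = L₀ − L_s = 85 − 58.9 = 26.1 mm

26.1 mm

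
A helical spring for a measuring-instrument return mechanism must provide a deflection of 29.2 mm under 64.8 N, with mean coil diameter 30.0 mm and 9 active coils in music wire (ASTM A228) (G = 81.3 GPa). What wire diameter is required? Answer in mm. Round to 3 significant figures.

Required rate k = F/δ = 64.8/29.2 = 2.2192 N/mm
d = (8D³N_a·k / G)^(1/4) = (8·30.0³·9·2.2192 / (81.3×10³))^0.25
  = (53.064)^0.25 = 2.6990 mm

2.70 mm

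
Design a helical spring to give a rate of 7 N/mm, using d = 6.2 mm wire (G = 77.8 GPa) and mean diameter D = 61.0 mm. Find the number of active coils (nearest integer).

N_a = Gd⁴/(8D³k) = (77.8×10³ × 6.2⁴)/(8 × 61.0³ × 7)
    = 1.1496e+08 / 1.27109e+07 = 9.044 → 9 coils

9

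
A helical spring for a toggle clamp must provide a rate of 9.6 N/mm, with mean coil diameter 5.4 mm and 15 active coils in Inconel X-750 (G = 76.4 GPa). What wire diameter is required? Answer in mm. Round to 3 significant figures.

1.24 mm

d = (8D³N_a·k / G)^(1/4) = (8·5.4³·15·9.6 / (76.4×10³))^0.25
  = (2.3743)^0.25 = 1.2413 mm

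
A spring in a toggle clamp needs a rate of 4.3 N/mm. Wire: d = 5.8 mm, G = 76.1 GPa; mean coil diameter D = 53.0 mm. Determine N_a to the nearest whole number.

N_a = Gd⁴/(8D³k) = (76.1×10³ × 5.8⁴)/(8 × 53.0³ × 4.3)
    = 8.61185e+07 / 5.12137e+06 = 16.82 → 17 coils

17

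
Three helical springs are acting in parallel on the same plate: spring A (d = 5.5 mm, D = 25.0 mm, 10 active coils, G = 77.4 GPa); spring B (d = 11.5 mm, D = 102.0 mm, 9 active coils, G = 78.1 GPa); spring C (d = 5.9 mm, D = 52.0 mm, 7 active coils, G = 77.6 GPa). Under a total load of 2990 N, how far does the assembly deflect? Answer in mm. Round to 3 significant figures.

34.6 mm

k_A = Gd⁴/(8D³N_a) = (77.4×10³)(5.5⁴)/(8·25.0³·10) = 56.661 N/mm
k_B = Gd⁴/(8D³N_a) = (78.1×10³)(11.5⁴)/(8·102.0³·9) = 17.878 N/mm
k_C = Gd⁴/(8D³N_a) = (77.6×10³)(5.9⁴)/(8·52.0³·7) = 11.942 N/mm
Parallel: k_eq = 56.661 + 17.878 + 11.942 = 86.48 N/mm
δ = F/k_eq = 2990/86.48 = 34.574 mm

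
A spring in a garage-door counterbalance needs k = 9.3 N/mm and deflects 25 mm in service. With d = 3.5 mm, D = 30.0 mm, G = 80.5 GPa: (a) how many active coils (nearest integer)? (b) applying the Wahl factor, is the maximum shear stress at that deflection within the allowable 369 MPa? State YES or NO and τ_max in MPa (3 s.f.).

N_a = Gd⁴/(8D³k) = (80.5×10³)(3.5⁴)/(8·30.0³·9.3) = 6.014 → N_a = 6
Actual rate k = Gd⁴/(8D³·6) = 9.321 N/mm
Working load F = kδ = 9.321·25 = 233.03 N
C = 30.0/3.5 = 8.5714; K_W = (4C−1)/(4C−4)+0.615/C = 1.1708
τ_max = K_W·8FD/(πd³) = 1.1708·415.2 = 486.12 MPa
τ_max > 369 MPa → exceeds allowable

(a) 6 coils; (b) NO, τ_max = 486 MPa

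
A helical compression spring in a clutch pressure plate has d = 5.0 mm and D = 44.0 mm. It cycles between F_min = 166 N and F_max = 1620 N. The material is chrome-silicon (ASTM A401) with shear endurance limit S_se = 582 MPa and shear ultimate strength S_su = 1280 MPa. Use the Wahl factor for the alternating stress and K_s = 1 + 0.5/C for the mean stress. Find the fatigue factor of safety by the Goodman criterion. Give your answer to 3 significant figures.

0.509

C = D/d = 44.0/5.0 = 8.8000; K_W = (4C−1)/(4C−4)+0.615/C = 1.1660; K_s = 1+0.5/C = 1.0568
F_a = (F_max−F_min)/2 = 727 N; F_m = (F_max+F_min)/2 = 893 N
τ_a = K_W·8F_aD/(πd³) = 1.1660 × 651.65 = 759.85 MPa
τ_m = K_s·8F_mD/(πd³) = 1.0568 × 800.45 = 845.93 MPa
Goodman: 1/n_f = τ_a/S_se + τ_m/S_su = 759.85/582 + 845.93/1280 = 1.30559 + 0.66088 = 1.9665
n_f = 1/1.9665 = 0.5085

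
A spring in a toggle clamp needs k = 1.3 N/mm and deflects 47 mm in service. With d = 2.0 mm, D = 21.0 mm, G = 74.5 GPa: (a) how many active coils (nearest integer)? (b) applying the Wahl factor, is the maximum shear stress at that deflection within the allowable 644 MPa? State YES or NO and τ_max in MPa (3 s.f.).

N_a = Gd⁴/(8D³k) = (74.5×10³)(2.0⁴)/(8·21.0³·1.3) = 12.38 → N_a = 12
Actual rate k = Gd⁴/(8D³·12) = 1.3407 N/mm
Working load F = kδ = 1.3407·47 = 63.015 N
C = 21.0/2.0 = 10.5000; K_W = (4C−1)/(4C−4)+0.615/C = 1.1375
τ_max = K_W·8FD/(πd³) = 1.1375·421.23 = 479.15 MPa
τ_max ≤ 644 MPa → acceptable

(a) 12 coils; (b) YES, τ_max = 479 MPa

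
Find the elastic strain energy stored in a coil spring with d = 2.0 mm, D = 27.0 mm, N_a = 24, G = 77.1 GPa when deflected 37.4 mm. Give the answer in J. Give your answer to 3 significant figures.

0.228 J

k = Gd⁴/(8D³N_a) = (77.1×10³)(2.0⁴)/(8·27.0³·24) = 0.32642 N/mm
U = ½kδ² = 0.5 × 0.32642 × 37.4² = 228.29 N·mm = 0.22829 J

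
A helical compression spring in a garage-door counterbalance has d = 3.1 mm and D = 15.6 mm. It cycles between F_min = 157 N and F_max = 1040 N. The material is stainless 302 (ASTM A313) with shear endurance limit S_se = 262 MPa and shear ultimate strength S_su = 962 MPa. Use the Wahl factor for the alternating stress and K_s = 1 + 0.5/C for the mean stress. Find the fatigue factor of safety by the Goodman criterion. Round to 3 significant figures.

0.260

C = D/d = 15.6/3.1 = 5.0323; K_W = (4C−1)/(4C−4)+0.615/C = 1.3082; K_s = 1+0.5/C = 1.0994
F_a = (F_max−F_min)/2 = 441.5 N; F_m = (F_max+F_min)/2 = 598.5 N
τ_a = K_W·8F_aD/(πd³) = 1.3082 × 588.72 = 770.17 MPa
τ_m = K_s·8F_mD/(πd³) = 1.0994 × 798.08 = 877.37 MPa
Goodman: 1/n_f = τ_a/S_se + τ_m/S_su = 770.17/262 + 877.37/962 = 2.93959 + 0.91203 = 3.8516
n_f = 1/3.8516 = 0.2596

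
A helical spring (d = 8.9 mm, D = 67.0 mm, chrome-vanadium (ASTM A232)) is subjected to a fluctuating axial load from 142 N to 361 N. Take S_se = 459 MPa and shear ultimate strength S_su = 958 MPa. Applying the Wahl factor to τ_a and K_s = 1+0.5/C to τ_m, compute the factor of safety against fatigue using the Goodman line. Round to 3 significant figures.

7.31

C = D/d = 67.0/8.9 = 7.5281; K_W = (4C−1)/(4C−4)+0.615/C = 1.1966; K_s = 1+0.5/C = 1.0664
F_a = (F_max−F_min)/2 = 109.5 N; F_m = (F_max+F_min)/2 = 251.5 N
τ_a = K_W·8F_aD/(πd³) = 1.1966 × 26.501 = 31.71 MPa
τ_m = K_s·8F_mD/(πd³) = 1.0664 × 60.867 = 64.91 MPa
Goodman: 1/n_f = τ_a/S_se + τ_m/S_su = 31.71/459 + 64.91/958 = 0.06909 + 0.06776 = 0.13684
n_f = 1/0.13684 = 7.308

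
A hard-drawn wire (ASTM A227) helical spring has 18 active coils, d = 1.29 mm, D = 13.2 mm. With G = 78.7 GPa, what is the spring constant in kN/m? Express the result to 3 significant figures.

k = Gd⁴/(8D³N_a) = (78.7×10³ × 1.29⁴) / (8 × 13.2³ × 18)
  = 217938 / 331195 = 0.65804 N/mm

0.658 kN/m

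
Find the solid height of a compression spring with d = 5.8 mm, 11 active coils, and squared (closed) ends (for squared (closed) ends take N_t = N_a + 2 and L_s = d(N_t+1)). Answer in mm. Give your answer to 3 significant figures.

81.2 mm

squared (closed) ends: N_t = N_a + 2 = 11 + 2 = 13
L_s = d·(N_t+1) = 5.8 × 14 = 81.2 mm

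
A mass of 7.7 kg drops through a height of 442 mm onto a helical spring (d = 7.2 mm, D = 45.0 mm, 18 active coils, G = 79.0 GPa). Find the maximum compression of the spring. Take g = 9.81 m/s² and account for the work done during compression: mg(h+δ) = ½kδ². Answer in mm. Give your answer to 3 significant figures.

69.1 mm

k = Gd⁴/(8D³N_a) = (79.0×10³)(7.2⁴)/(8·45.0³·18) = 16.179 N/mm
W = mg = 7.7 × 9.81 = 75.537 N
½kδ² − Wδ − Wh = 0 → δ = (W + √(W² + 2kWh))/k
δ = (75.537 + √(5705.8 + 1.08036e+06))/16.179 = (75.537 + 1042.1)/16.179 = 69.081 mm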